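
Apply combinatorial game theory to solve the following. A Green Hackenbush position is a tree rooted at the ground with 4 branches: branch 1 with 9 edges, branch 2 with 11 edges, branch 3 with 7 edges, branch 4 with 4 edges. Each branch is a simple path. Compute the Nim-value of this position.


The tree has 4 branches from the ground vertex.
In Green Hackenbush, the Nim-value of a simple path of length k is k.
Branch 1: length 9, Nim-value = 9
Branch 2: length 11, Nim-value = 11
Branch 3: length 7, Nim-value = 7
Branch 4: length 4, Nim-value = 4
Total Nim-value = XOR of all branch values:
0 XOR 9 = 9
9 XOR 11 = 2
2 XOR 7 = 5
5 XOR 4 = 1
Nim-value of the tree = 1

1


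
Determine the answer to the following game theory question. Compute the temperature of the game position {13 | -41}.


The game is {13 | -41}, a switch {a | b} with numbers a > b.
Cooling {a | b} by t gives {a - t | b + t}, which stops being hot when a - t = b + t, i.e. at t = (a - b)/2. So the temperature of a switch is (a - b)/2.
Temperature = (Left option - Right option) / 2
= (13 - (-41)) / 2
= 54 / 2
= 27

27


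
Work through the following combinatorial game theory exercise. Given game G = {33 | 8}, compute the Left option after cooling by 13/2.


Original game: {33 | 8} (a switch {a | b} with a > b).
Cooling by t (for t below the temperature (a - b)/2 = 25/2) taxes each move by t: {a | b} cooled by t is {a - t | b + t}.
Cooling amount: t = 13/2
Cooled Left option: 33 - 13/2 = 53/2
Cooled Right option: 8 + 13/2 = 29/2
Cooled game: {53/2 | 29/2}
Left option = 53/2

53/2


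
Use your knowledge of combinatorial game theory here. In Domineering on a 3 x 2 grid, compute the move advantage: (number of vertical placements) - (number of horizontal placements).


Board is 3 x 2 (rows x cols).
Left (vertical) placements: (rows-1) * cols = 2 * 2 = 4
Right (horizontal) placements: rows * (cols-1) = 3 * 1 = 3
Advantage = Left - Right = 4 - 3 = 1

1


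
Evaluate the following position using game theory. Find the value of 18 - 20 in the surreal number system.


x = 18, y = 20
x - y = 18 - 20 = -2

-2


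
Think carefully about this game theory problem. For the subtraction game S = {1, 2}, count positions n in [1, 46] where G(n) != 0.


Subtraction set S = {1, 2}, so G(n) = n mod 3.
G(n) = 0 when n is a multiple of 3.
Multiples of 3 in [1, 46]: 15
N-positions (nonzero Grundy) = 46 - 15 = 31

31


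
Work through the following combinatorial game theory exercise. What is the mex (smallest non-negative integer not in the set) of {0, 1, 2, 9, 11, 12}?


Set = {0, 1, 2, 9, 11, 12}
0 is in the set.
1 is in the set.
2 is in the set.
3 is NOT in the set. This is the mex.
mex = 3

3


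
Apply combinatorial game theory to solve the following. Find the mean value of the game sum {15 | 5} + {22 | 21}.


G1 = {15 | 5}, G2 = {22 | 21}
Each is a switch {a | b} with numbers a > b; its mean value is (a + b)/2, and mean value is additive over game sums: m(G1 + G2) = m(G1) + m(G2).
Mean of G1 = (15 + (5))/2 = 20/2 = 10
Mean of G2 = (22 + (21))/2 = 43/2 = 43/2
Mean of G1 + G2 = 10 + 43/2 = 63/2

63/2


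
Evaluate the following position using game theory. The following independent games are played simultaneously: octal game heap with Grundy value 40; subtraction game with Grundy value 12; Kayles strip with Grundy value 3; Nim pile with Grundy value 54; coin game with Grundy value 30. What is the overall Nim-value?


By the Sprague-Grundy theorem, the Grundy value of a sum of games is the XOR of individual Grundy values.
octal game heap: Grundy value = 40. Running XOR: 0 XOR 40 = 40
subtraction game: Grundy value = 12. Running XOR: 40 XOR 12 = 36
Kayles strip: Grundy value = 3. Running XOR: 36 XOR 3 = 39
Nim pile: Grundy value = 54. Running XOR: 39 XOR 54 = 17
coin game: Grundy value = 30. Running XOR: 17 XOR 30 = 15
The combined Grundy value is 15.

15


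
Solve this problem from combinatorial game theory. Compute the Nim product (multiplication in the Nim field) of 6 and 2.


Nim multiplication is bilinear over XOR: (u XOR v) * w = (u*w) XOR (v*w).
So we split each operand into its bit components and XOR the pairwise Nim products.
6 = 2 + 4 (as XOR of powers of 2).
2 = 2 (as XOR of powers of 2).
Using the standard Nim-product table on single bits:
  2*2 = 3,   2*4 = 8,   2*8 = 12,
  4*4 = 6,   4*8 = 11,  8*8 = 13,
and  1*x = x (identity), k*l = l*k (commutative).
Pairwise Nim products:
  2 * 2 = 3
  4 * 2 = 8
XOR them: 3 XOR 8 = 11.
Result: 6 * 2 = 11 (in Nim).

11


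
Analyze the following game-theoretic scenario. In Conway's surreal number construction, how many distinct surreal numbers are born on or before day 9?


Day 0: {|} = 0 is born. Count = 1.
Day n: the number of surreal numbers born by day n is 2^(n+1) - 1.
By day 0: 2^1 - 1 = 1
By day 1: 2^2 - 1 = 3
By day 2: 2^3 - 1 = 7
By day 3: 2^4 - 1 = 15
By day 4: 2^5 - 1 = 31
By day 5: 2^6 - 1 = 63
By day 6: 2^7 - 1 = 127
By day 7: 2^8 - 1 = 255
By day 8: 2^9 - 1 = 511
By day 9: 2^10 - 1 = 1023
By day 9: 1023 surreal numbers.

1023


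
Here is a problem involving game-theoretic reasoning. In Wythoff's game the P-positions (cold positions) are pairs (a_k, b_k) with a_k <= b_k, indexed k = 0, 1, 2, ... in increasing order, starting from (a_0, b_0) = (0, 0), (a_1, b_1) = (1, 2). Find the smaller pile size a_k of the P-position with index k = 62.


By Wythoff's theorem, a_k = floor(k * phi) and b_k = floor(k * phi^2) = a_k + k, where phi = (1 + sqrt(5))/2 is the golden ratio.
phi = (1 + sqrt(5))/2 = 1.618034
k = 62
k * phi = 62 * 1.618034 = 100.318107
a_62 = floor(k * phi) = 100

100


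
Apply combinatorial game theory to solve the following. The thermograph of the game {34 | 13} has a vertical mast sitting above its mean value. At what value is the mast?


Game = {34 | 13}, a switch {a | b} with numbers a > b.
Its thermograph has left wall a - t and right wall b + t, which meet at t = (a - b)/2, where both equal (a + b)/2. So the mast (mean value) is at (a + b)/2.
Mean = (34 + (13))/2 = 47/2 = 47/2

47/2


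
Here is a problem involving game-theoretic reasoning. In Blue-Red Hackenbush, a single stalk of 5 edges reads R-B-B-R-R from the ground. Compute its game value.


Edges (from ground): R-B-B-R-R
By Berlekamp's sign-expansion rule, a Blue-Red Hackenbush stalk has the value of the surreal number whose sign sequence is the edge sequence with B -> + and R -> -.
Sign sequence: -++--
Trace the sign expansion in the surreal number tree, starting from 0:
Edge 1: R (sign -) -> bounds (-inf, 0), value = -1
Edge 2: B (sign +) -> bounds (-1, 0), value = -1/2
Edge 3: B (sign +) -> bounds (-1/2, 0), value = -1/4
Edge 4: R (sign -) -> bounds (-1/2, -1/4), value = -3/8
Edge 5: R (sign -) -> bounds (-1/2, -3/8), value = -7/16
Game value = -7/16

-7/16


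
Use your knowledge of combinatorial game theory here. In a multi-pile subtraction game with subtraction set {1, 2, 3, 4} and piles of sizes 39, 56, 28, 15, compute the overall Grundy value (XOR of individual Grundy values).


Subtraction set: {1, 2, 3, 4}
For this subtraction set, G(n) = n mod 5 (period = max + 1 = 5).
Pile 1 (size 39): G(39) = 39 mod 5 = 4
Pile 2 (size 56): G(56) = 56 mod 5 = 1
Pile 3 (size 28): G(28) = 28 mod 5 = 3
Pile 4 (size 15): G(15) = 15 mod 5 = 0
Total Grundy value = XOR of all: 4 XOR 1 XOR 3 XOR 0 = 6

6


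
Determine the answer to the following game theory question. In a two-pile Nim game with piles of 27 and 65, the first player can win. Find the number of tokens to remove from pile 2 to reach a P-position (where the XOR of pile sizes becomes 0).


Piles: 27 and 65
Current XOR: 27 XOR 65 = 90 (non-zero, so this is an N-position).
To make the XOR zero, we need to find a move that balances the piles.
For pile 2 (size 65): target = 65 XOR 90 = 27
We reduce pile 2 from 65 to 27.
Tokens removed: 65 - 27 = 38
Verification: 27 XOR 27 = 0

38


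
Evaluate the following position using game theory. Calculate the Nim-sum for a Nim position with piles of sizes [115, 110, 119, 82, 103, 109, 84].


We need the XOR (exclusive or) of all pile sizes.
After XOR-ing pile 1 (size 115): 0 XOR 115 = 115
After XOR-ing pile 2 (size 110): 115 XOR 110 = 29
After XOR-ing pile 3 (size 119): 29 XOR 119 = 106
After XOR-ing pile 4 (size 82): 106 XOR 82 = 56
After XOR-ing pile 5 (size 103): 56 XOR 103 = 95
After XOR-ing pile 6 (size 109): 95 XOR 109 = 50
After XOR-ing pile 7 (size 84): 50 XOR 84 = 102
The Nim-value of this position is 102.

102


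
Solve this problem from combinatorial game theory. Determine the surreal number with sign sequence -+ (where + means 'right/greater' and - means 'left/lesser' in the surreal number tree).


Sign expansion: -+
Rule: track bounds (lo, hi), initially (-inf, +inf). On '+', the current value becomes lo and we move to the simplest number in (value, hi): value + 1 if hi = +inf, otherwise the midpoint (value + hi)/2. On '-', the current value becomes hi and we move to value - 1 if lo = -inf, otherwise the midpoint (lo + value)/2.
Start at 0.
Step 1: sign = -, move left. Bounds: (-inf, 0). Value = -1
Step 2: sign = +, move right. Bounds: (-1, 0). Value = -1/2
The surreal number with sign expansion -+ is -1/2.

-1/2


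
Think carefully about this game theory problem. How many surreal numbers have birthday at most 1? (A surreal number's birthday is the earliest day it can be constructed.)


Day 0: {|} = 0 is born. Count = 1.
Day n: the number of surreal numbers born by day n is 2^(n+1) - 1.
By day 0: 2^1 - 1 = 1
By day 1: 2^2 - 1 = 3
By day 1: 3 surreal numbers.

3


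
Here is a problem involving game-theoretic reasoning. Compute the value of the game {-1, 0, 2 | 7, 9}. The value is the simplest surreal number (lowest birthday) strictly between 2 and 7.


Left options: {-1, 0, 2}, max = 2
Right options: {7, 9}, min = 7
All options are numbers and max(Left) < min(Right), so by the simplicity theorem the value is the simplest (earliest-born) number strictly between 2 and 7.
Integers 3 through 6 all lie strictly between 2 and 7.
Among integers, the simplest (lowest birthday = smallest |n|; 0 is born on day 0, +-n on day n) is 3.
No non-integer in the interval can be simpler: if x is a non-integer in the interval, then floor(x) or ceil(x) also lies in the interval (the interval contains an integer), and both are proper prefixes of x's sign expansion, i.e. born earlier. So the game value is 3.
Game value = 3

3


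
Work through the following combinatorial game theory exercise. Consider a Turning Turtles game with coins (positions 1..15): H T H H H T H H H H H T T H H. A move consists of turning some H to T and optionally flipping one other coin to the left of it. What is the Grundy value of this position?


Coins: H T H H H T H H H H H T T H H
Key fact: a single head at position k behaves exactly like a Nim heap of size k (turning it to T and optionally flipping a coin at j < k corresponds to moving the heap from k to j, or to 0), and heads combine as a disjunctive sum (two heads at the same place would cancel, matching j XOR j = 0). So the Nim-value is the XOR of the 1-indexed positions of the heads.
Face-up positions (1-indexed): [1, 3, 4, 5, 7, 8, 9, 10, 11, 14, 15]
XOR 0 with 1: 0 XOR 1 = 1
XOR 1 with 3: 1 XOR 3 = 2
XOR 2 with 4: 2 XOR 4 = 6
XOR 6 with 5: 6 XOR 5 = 3
XOR 3 with 7: 3 XOR 7 = 4
XOR 4 with 8: 4 XOR 8 = 12
XOR 12 with 9: 12 XOR 9 = 5
XOR 5 with 10: 5 XOR 10 = 15
XOR 15 with 11: 15 XOR 11 = 4
XOR 4 with 14: 4 XOR 14 = 10
XOR 10 with 15: 10 XOR 15 = 5
Nim-value = 5

5


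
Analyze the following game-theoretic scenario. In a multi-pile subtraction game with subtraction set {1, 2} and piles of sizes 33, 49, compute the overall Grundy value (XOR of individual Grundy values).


Subtraction set: {1, 2}
For this subtraction set, G(n) = n mod 3 (period = max + 1 = 3).
Pile 1 (size 33): G(33) = 33 mod 3 = 0
Pile 2 (size 49): G(49) = 49 mod 3 = 1
Total Grundy value = XOR of all: 0 XOR 1 = 1

1


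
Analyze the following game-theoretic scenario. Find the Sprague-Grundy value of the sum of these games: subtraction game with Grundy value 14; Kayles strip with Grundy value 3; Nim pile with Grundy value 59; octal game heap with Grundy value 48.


By the Sprague-Grundy theorem, the Grundy value of a sum of games is the XOR of individual Grundy values.
subtraction game: Grundy value = 14. Running XOR: 0 XOR 14 = 14
Kayles strip: Grundy value = 3. Running XOR: 14 XOR 3 = 13
Nim pile: Grundy value = 59. Running XOR: 13 XOR 59 = 54
octal game heap: Grundy value = 48. Running XOR: 54 XOR 48 = 6
The combined Grundy value is 6.

6


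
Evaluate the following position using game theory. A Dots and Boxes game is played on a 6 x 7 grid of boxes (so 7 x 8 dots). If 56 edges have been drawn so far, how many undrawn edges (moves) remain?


Grid: 6 x 7 boxes, i.e. 7 rows and 8 columns of dots.
Horizontal edges: (rows + 1) * cols = 7 * 7 = 49
Vertical edges: rows * (cols + 1) = 6 * 8 = 48
Total edges: 49 + 48 = 97
Edges drawn: 56
Remaining: 97 - 56 = 41

41


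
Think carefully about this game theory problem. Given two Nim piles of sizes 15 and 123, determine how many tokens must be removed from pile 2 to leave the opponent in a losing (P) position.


Piles: 15 and 123
Current XOR: 15 XOR 123 = 116 (non-zero, so this is an N-position).
To make the XOR zero, we need to find a move that balances the piles.
For pile 2 (size 123): target = 123 XOR 116 = 15
We reduce pile 2 from 123 to 15.
Tokens removed: 123 - 15 = 108
Verification: 15 XOR 15 = 0

108


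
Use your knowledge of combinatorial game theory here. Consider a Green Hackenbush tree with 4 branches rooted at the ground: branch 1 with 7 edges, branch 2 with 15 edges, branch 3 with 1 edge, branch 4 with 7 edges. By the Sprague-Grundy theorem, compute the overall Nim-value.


The tree has 4 branches from the ground vertex.
In Green Hackenbush, the Nim-value of a simple path of length k is k.
Branch 1: length 7, Nim-value = 7
Branch 2: length 15, Nim-value = 15
Branch 3: length 1, Nim-value = 1
Branch 4: length 7, Nim-value = 7
Total Nim-value = XOR of all branch values:
0 XOR 7 = 7
7 XOR 15 = 8
8 XOR 1 = 9
9 XOR 7 = 14
Nim-value of the tree = 14

14


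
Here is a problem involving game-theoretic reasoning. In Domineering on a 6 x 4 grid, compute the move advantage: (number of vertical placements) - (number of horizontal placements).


Board is 6 x 4 (rows x cols).
Left (vertical) placements: (rows-1) * cols = 5 * 4 = 20
Right (horizontal) placements: rows * (cols-1) = 6 * 3 = 18
Advantage = Left - Right = 20 - 18 = 2

2


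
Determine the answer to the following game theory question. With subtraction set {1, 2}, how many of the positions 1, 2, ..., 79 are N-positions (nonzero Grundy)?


Subtraction set S = {1, 2}, so G(n) = n mod 3.
G(n) = 0 when n is a multiple of 3.
Multiples of 3 in [1, 79]: 26
N-positions (nonzero Grundy) = 79 - 26 = 53

53


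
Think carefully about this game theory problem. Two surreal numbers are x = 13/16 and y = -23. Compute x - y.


x = 13/16, y = -23
Converting to common denominator: 16
x = 13/16, y = -368/16
x - y = 13/16 - -23 = 381/16

381/16


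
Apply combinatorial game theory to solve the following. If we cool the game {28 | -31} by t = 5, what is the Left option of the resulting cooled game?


Original game: {28 | -31} (a switch {a | b} with a > b).
Cooling by t (for t below the temperature (a - b)/2 = 59/2) taxes each move by t: {a | b} cooled by t is {a - t | b + t}.
Cooling amount: t = 5
Cooled Left option: 28 - 5 = 23
Cooled Right option: -31 + 5 = -26
Cooled game: {23 | -26}
Left option = 23

23


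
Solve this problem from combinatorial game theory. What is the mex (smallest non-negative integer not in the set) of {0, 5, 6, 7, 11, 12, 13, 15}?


Set = {0, 5, 6, 7, 11, 12, 13, 15}
0 is in the set.
1 is NOT in the set. This is the mex.
mex = 1

1


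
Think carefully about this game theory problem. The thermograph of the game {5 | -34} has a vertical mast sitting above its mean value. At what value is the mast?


Game = {5 | -34}, a switch {a | b} with numbers a > b.
Its thermograph has left wall a - t and right wall b + t, which meet at t = (a - b)/2, where both equal (a + b)/2. So the mast (mean value) is at (a + b)/2.
Mean = (5 + (-34))/2 = -29/2 = -29/2

-29/2


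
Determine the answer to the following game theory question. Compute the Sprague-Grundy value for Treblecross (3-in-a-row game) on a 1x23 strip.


Treblecross: place X on empty cells; 3-in-a-row wins.
Playing within two cells of an existing X lets the opponent win at once, so sensible play treats the cells i-2..i+2 around each X as dead. The player left with no safe cell loses, so this is a normal-play take-away game on strips of safe cells.
Placing X at cell i (0-indexed) of a strip of k safe cells leaves independent strips of sizes max(0, i-2) and max(0, k-i-3). Hence G(k) = mex{ G(max(0,i-2)) XOR G(max(0,k-i-3)) : 0 <= i < k }, with G(0) = 0.
G(1): splits (0,0):0^0=0 -> mex({0}) = 1
G(2): splits (0,0):0^0=0 -> mex({0}) = 1
G(3): splits (0,0):0^0=0 -> mex({0}) = 1
G(4): splits (0,1):0^1=1 (0,0):0^0=0 -> mex({0, 1}) = 2
G(5): splits (0,2):0^1=1 (0,1):0^1=1 (0,0):0^0=0 -> mex({0, 1}) = 2
G(6) = mex({1}) = 0
G(7) = mex({0, 1, 2}) = 3
G(8) = mex({0, 1, 2}) = 3
G(9) = mex({0, 2}) = 1
G(10) = mex({0, 2, 3}) = 1
G(11) = mex({0, 3}) = 1
G(12) = mex({1, 3}) = 0
G(13) = mex({0, 1, 2, 3}) = 4
G(14) = mex({0, 1, 2}) = 3
G(15) = mex({0, 1, 2}) = 3
G(16) = mex({0, 1, 2, 4}) = 3
G(17) = mex({0, 1, 3, 4}) = 2
G(18) = mex({0, 1, 3, 4}) = 2
G(19) = mex({0, 1, 3, 5}) = 2
G(20) = mex({0, 1, 2, 3, 5}) = 4
G(21) = mex({0, 1, 2, 3, 5}) = 4
G(22) = mex({1, 2, 6}) = 0
G(23) = mex({0, 1, 2, 3, 4, 6}) = 5
Therefore G(23) = 5.

5


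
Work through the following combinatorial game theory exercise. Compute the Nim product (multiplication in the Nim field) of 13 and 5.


Nim multiplication is bilinear over XOR: (u XOR v) * w = (u*w) XOR (v*w).
So we split each operand into its bit components and XOR the pairwise Nim products.
13 = 1 + 4 + 8 (as XOR of powers of 2).
5 = 1 + 4 (as XOR of powers of 2).
Using the standard Nim-product table on single bits:
  2*2 = 3,   2*4 = 8,   2*8 = 12,
  4*4 = 6,   4*8 = 11,  8*8 = 13,
and  1*x = x (identity), k*l = l*k (commutative).
Pairwise Nim products:
  1 * 1 = 1
  1 * 4 = 4
  4 * 1 = 4
  4 * 4 = 6
  8 * 1 = 8
  8 * 4 = 11
XOR them: 1 XOR 4 XOR 4 XOR 6 XOR 8 XOR 11 = 4.
Result: 13 * 5 = 4 (in Nim).

4


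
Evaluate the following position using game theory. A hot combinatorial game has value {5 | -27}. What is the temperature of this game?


The game is {5 | -27}, a switch {a | b} with numbers a > b.
Cooling {a | b} by t gives {a - t | b + t}, which stops being hot when a - t = b + t, i.e. at t = (a - b)/2. So the temperature of a switch is (a - b)/2.
Temperature = (Left option - Right option) / 2
= (5 - (-27)) / 2
= 32 / 2
= 16

16


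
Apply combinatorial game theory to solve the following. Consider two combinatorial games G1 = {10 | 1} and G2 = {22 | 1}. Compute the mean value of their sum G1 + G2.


G1 = {10 | 1}, G2 = {22 | 1}
Each is a switch {a | b} with numbers a > b; its mean value is (a + b)/2, and mean value is additive over game sums: m(G1 + G2) = m(G1) + m(G2).
Mean of G1 = (10 + (1))/2 = 11/2 = 11/2
Mean of G2 = (22 + (1))/2 = 23/2 = 23/2
Mean of G1 + G2 = 11/2 + 23/2 = 17

17


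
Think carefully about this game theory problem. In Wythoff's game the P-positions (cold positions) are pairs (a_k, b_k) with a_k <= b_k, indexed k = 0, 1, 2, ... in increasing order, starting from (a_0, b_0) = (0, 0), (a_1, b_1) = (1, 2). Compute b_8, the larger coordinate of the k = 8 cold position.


By Wythoff's theorem, a_k = floor(k * phi) and b_k = floor(k * phi^2) = a_k + k, where phi = (1 + sqrt(5))/2 is the golden ratio.
phi = (1 + sqrt(5))/2 = 1.618034
phi^2 = phi + 1 = 2.618034
k = 8
k * phi^2 = 8 * 2.618034 = 20.944272
b_8 = floor(k * phi^2) = 20 (check: a_8 + k = 12 + 8 = 20)

20


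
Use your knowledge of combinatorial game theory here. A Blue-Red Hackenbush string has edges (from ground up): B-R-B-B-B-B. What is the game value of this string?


Edges (from ground): B-R-B-B-B-B
By Berlekamp's sign-expansion rule, a Blue-Red Hackenbush stalk has the value of the surreal number whose sign sequence is the edge sequence with B -> + and R -> -.
Sign sequence: +-++++
Trace the sign expansion in the surreal number tree, starting from 0:
Edge 1: B (sign +) -> bounds (0, +inf), value = 1
Edge 2: R (sign -) -> bounds (0, 1), value = 1/2
Edge 3: B (sign +) -> bounds (1/2, 1), value = 3/4
Edge 4: B (sign +) -> bounds (3/4, 1), value = 7/8
Edge 5: B (sign +) -> bounds (7/8, 1), value = 15/16
Edge 6: B (sign +) -> bounds (15/16, 1), value = 31/32
Game value = 31/32

31/32


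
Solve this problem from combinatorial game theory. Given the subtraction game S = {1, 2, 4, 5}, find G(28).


The subtraction set is S = {1, 2, 4, 5}.
G(k) = mex{ G(k - s) : s in S, s <= k }. We compute iteratively: G(0) = 0.
G(1) = mex({0}) = 1
G(2) = mex({0, 1}) = 2
G(3) = mex({1, 2}) = 0
G(4) = mex({0, 2}) = 1
G(5) = mex({0, 1}) = 2
G(6) = mex({1, 2}) = 0
G(7) = mex({0, 2}) = 1
Observe that G(3)..G(7) = 0, 1, 2, 0, 1 repeats G(0)..G(4) = 0, 1, 2, 0, 1.
For k >= max(S) = 5, G(k) is determined by the previous 5 values G(k-5)..G(k-1); a window of 5 consecutive values has recurred shifted by 3, so by induction G(k + 3) = G(k) for all k >= 0: the sequence is periodic from the start with period 3.
One period: G(0..2) = 0, 1, 2.
28 mod 3 = 1, so G(28) = G(1) = 1.

1


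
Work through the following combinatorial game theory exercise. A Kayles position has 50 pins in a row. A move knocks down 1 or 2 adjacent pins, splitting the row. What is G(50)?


Kayles: a move removes 1 or 2 adjacent pins from a contiguous row.
Removing pins from a row of k leaves two independent rows (a, b) with a + b = k - 1 (one pin) or a + b = k - 2 (two pins); an end removal gives a = 0.
By Sprague-Grundy, G(k) = mex{ G(a) XOR G(b) } over all these splits. G(0) = 0.
G(1): splits (0,0):0^0=0 -> mex({0}) = 1
G(2): splits (0,1):0^1=1 (0,0):0^0=0 -> mex({0, 1}) = 2
G(3): splits (0,2):0^2=2 (1,1):1^1=0 (0,1):0^1=1 -> mex({0, 1, 2}) = 3
G(4): splits (0,3):0^3=3 (1,2):1^2=3 (0,2):0^2=2 (1,1):1^1=0 -> mex({0, 2, 3}) = 1
G(5): splits (0,4):0^1=1 (1,3):1^3=2 (2,2):2^2=0 (0,3):0^3=3 (1,2):1^2=3 -> mex({0, 1, 2, 3}) = 4
G(6) = mex({0, 1, 2, 4}) = 3
G(7) = mex({0, 1, 3, 4, 5}) = 2
G(8) = mex({0, 2, 3, 5, 6}) = 1
G(9) = mex({0, 1, 2, 3, 6, 7}) = 4
G(10) = mex({0, 1, 3, 4, 5, 7}) = 2
G(11) = mex({0, 1, 2, 3, 4, 5}) = 6
G(12) = mex({0, 1, 2, 3, 5, 6, 7}) = 4
G(13) = mex({0, 2, 3, 4, 6, 7}) = 1
G(14) = mex({0, 1, 4, 5, 6, 7}) = 2
G(15) = mex({0, 1, 2, 3, 4, 5, 6}) = 7
G(16) = mex({0, 2, 3, 5, 6, 7}) = 1
G(17) = mex({0, 1, 2, 3, 5, 6, 7}) = 4
G(18) = mex({0, 1, 2, 4, 5, 6}) = 3
G(19) = mex({0, 1, 3, 4, 5, 7}) = 2
G(20) = mex({0, 2, 3, 4, 5, 6, 7}) = 1
G(21) = mex({0, 1, 2, 3, 5, 6, 7}) = 4
G(22) = mex({0, 1, 2, 3, 4, 5, 7}) = 6
G(23) = mex({0, 1, 2, 3, 4, 5, 6}) = 7
G(24) = mex({0, 1, 2, 3, 5, 6, 7}) = 4
G(25) = mex({0, 2, 3, 4, 6, 7}) = 1
G(26) = mex({0, 1, 3, 4, 5, 6, 7}) = 2
G(27) = mex({0, 1, 2, 3, 4, 5, 6, 7}) = 8
G(28) = mex({0, 1, 2, 3, 4, 6, 7, 8}) = 5
G(29) = mex({0, 1, 2, 3, 5, 6, 7, 8, 9}) = 4
G(30) = mex({0, 1, 2, 3, 4, 5, 6, 9, 10}) = 7
G(31) = mex({0, 1, 3, 4, 5, 7, 10, 11}) = 2
G(32) = mex({0, 2, 3, 4, 5, 6, 7, 9, 11}) = 1
G(33) = mex({0, 1, 2, 3, 4, 5, 6, 7, 9, 12}) = 8
G(34) = mex({0, 1, 2, 3, 4, 5, 7, 8, 11, 12}) = 6
G(35) = mex({0, 1, 2, 3, 4, 5, 6, 8, 9, 10, 11}) = 7
G(36) = mex({0, 1, 2, 3, 5, 6, 7, 9, 10}) = 4
G(37) = mex({0, 2, 3, 4, 6, 7, 9, 10, 11, 12}) = 1
G(38) = mex({0, 1, 3, 4, 5, 6, 7, 9, 10, 11, 12}) = 2
G(39) = mex({0, 1, 2, 4, 5, 6, 7, 9, 10, 12, 14}) = 3
G(40) = mex({0, 2, 3, 4, 6, 7, 11, 12, 14}) = 1
G(41) = mex({0, 1, 2, 3, 5, 6, 7, 9, 10, 11, 12}) = 4
G(42) = mex({0, 1, 2, 3, 4, 5, 6, 9, 10}) = 7
G(43) = mex({0, 1, 3, 4, 5, 7, 9, 10, 12, 15}) = 2
G(44) = mex({0, 2, 3, 4, 5, 6, 7, 9, 10, 12, 15}) = 1
G(45) = mex({0, 1, 2, 3, 4, 5, 6, 7, 9, 10, 12, 14}) = 8
G(46) = mex({0, 1, 3, 4, 5, 7, 8, 11, 12, 14}) = 2
G(47) = mex({0, 1, 2, 3, 4, 5, 6, 8, 9, 10, 11, 12}) = 7
G(48) = mex({0, 1, 2, 3, 5, 6, 7, 9, 10}) = 4
G(49) = mex({0, 2, 3, 4, 6, 7, 9, 10, 11, 12, 15}) = 1
G(50) = mex({0, 1, 4, 5, 6, 7, 9, 11, 12, 14, 15}) = 2
Therefore G(50) = 2.

2


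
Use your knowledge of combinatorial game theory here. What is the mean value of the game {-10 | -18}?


Game = {-10 | -18}, a switch {a | b} with numbers a > b.
Its thermograph has left wall a - t and right wall b + t, which meet at t = (a - b)/2, where both equal (a + b)/2. So the mast (mean value) is at (a + b)/2.
Mean = (-10 + (-18))/2 = -28/2 = -14

-14


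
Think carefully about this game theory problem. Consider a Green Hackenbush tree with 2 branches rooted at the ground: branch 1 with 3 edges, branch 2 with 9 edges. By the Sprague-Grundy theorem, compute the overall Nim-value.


The tree has 2 branches from the ground vertex.
In Green Hackenbush, the Nim-value of a simple path of length k is k.
Branch 1: length 3, Nim-value = 3
Branch 2: length 9, Nim-value = 9
Total Nim-value = XOR of all branch values:
0 XOR 3 = 3
3 XOR 9 = 10
Nim-value of the tree = 10

10


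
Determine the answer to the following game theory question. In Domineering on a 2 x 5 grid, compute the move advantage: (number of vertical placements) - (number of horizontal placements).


Board is 2 x 5 (rows x cols).
Left (vertical) placements: (rows-1) * cols = 1 * 5 = 5
Right (horizontal) placements: rows * (cols-1) = 2 * 4 = 8
Advantage = Left - Right = 5 - 8 = -3

-3


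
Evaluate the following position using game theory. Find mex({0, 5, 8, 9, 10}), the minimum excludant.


Set = {0, 5, 8, 9, 10}
0 is in the set.
1 is NOT in the set. This is the mex.
mex = 1

1


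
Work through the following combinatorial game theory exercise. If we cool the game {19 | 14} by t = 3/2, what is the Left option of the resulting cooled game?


Original game: {19 | 14} (a switch {a | b} with a > b).
Cooling by t (for t below the temperature (a - b)/2 = 5/2) taxes each move by t: {a | b} cooled by t is {a - t | b + t}.
Cooling amount: t = 3/2
Cooled Left option: 19 - 3/2 = 35/2
Cooled Right option: 14 + 3/2 = 31/2
Cooled game: {35/2 | 31/2}
Left option = 35/2

35/2


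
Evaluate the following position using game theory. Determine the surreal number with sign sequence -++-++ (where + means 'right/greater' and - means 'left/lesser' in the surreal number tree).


Sign expansion: -++-++
Rule: track bounds (lo, hi), initially (-inf, +inf). On '+', the current value becomes lo and we move to the simplest number in (value, hi): value + 1 if hi = +inf, otherwise the midpoint (value + hi)/2. On '-', the current value becomes hi and we move to value - 1 if lo = -inf, otherwise the midpoint (lo + value)/2.
Start at 0.
Step 1: sign = -, move left. Bounds: (-inf, 0). Value = -1
Step 2: sign = +, move right. Bounds: (-1, 0). Value = -1/2
Step 3: sign = +, move right. Bounds: (-1/2, 0). Value = -1/4
Step 4: sign = -, move left. Bounds: (-1/2, -1/4). Value = -3/8
Step 5: sign = +, move right. Bounds: (-3/8, -1/4). Value = -5/16
Step 6: sign = +, move right. Bounds: (-5/16, -1/4). Value = -9/32
The surreal number with sign expansion -++-++ is -9/32.

-9/32


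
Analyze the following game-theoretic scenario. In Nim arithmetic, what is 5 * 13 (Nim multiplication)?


Nim multiplication is bilinear over XOR: (u XOR v) * w = (u*w) XOR (v*w).
So we split each operand into its bit components and XOR the pairwise Nim products.
5 = 1 + 4 (as XOR of powers of 2).
13 = 1 + 4 + 8 (as XOR of powers of 2).
Using the standard Nim-product table on single bits:
  2*2 = 3,   2*4 = 8,   2*8 = 12,
  4*4 = 6,   4*8 = 11,  8*8 = 13,
and  1*x = x (identity), k*l = l*k (commutative).
Pairwise Nim products:
  1 * 1 = 1
  1 * 4 = 4
  1 * 8 = 8
  4 * 1 = 4
  4 * 4 = 6
  4 * 8 = 11
XOR them: 1 XOR 4 XOR 8 XOR 4 XOR 6 XOR 11 = 4.
Result: 5 * 13 = 4 (in Nim).

4


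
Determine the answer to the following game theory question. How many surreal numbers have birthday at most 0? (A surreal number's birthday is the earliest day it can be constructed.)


Day 0: {|} = 0 is born. Count = 1.
Day n: the number of surreal numbers born by day n is 2^(n+1) - 1.
By day 0: 2^1 - 1 = 1
By day 0: 1 surreal numbers.

1


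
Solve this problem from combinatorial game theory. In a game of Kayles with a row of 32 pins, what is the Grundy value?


Kayles: a move removes 1 or 2 adjacent pins from a contiguous row.
Removing pins from a row of k leaves two independent rows (a, b) with a + b = k - 1 (one pin) or a + b = k - 2 (two pins); an end removal gives a = 0.
By Sprague-Grundy, G(k) = mex{ G(a) XOR G(b) } over all these splits. G(0) = 0.
G(1): splits (0,0):0^0=0 -> mex({0}) = 1
G(2): splits (0,1):0^1=1 (0,0):0^0=0 -> mex({0, 1}) = 2
G(3): splits (0,2):0^2=2 (1,1):1^1=0 (0,1):0^1=1 -> mex({0, 1, 2}) = 3
G(4): splits (0,3):0^3=3 (1,2):1^2=3 (0,2):0^2=2 (1,1):1^1=0 -> mex({0, 2, 3}) = 1
G(5): splits (0,4):0^1=1 (1,3):1^3=2 (2,2):2^2=0 (0,3):0^3=3 (1,2):1^2=3 -> mex({0, 1, 2, 3}) = 4
G(6) = mex({0, 1, 2, 4}) = 3
G(7) = mex({0, 1, 3, 4, 5}) = 2
G(8) = mex({0, 2, 3, 5, 6}) = 1
G(9) = mex({0, 1, 2, 3, 6, 7}) = 4
G(10) = mex({0, 1, 3, 4, 5, 7}) = 2
G(11) = mex({0, 1, 2, 3, 4, 5}) = 6
G(12) = mex({0, 1, 2, 3, 5, 6, 7}) = 4
G(13) = mex({0, 2, 3, 4, 6, 7}) = 1
G(14) = mex({0, 1, 4, 5, 6, 7}) = 2
G(15) = mex({0, 1, 2, 3, 4, 5, 6}) = 7
G(16) = mex({0, 2, 3, 5, 6, 7}) = 1
G(17) = mex({0, 1, 2, 3, 5, 6, 7}) = 4
G(18) = mex({0, 1, 2, 4, 5, 6}) = 3
G(19) = mex({0, 1, 3, 4, 5, 7}) = 2
G(20) = mex({0, 2, 3, 4, 5, 6, 7}) = 1
G(21) = mex({0, 1, 2, 3, 5, 6, 7}) = 4
G(22) = mex({0, 1, 2, 3, 4, 5, 7}) = 6
G(23) = mex({0, 1, 2, 3, 4, 5, 6}) = 7
G(24) = mex({0, 1, 2, 3, 5, 6, 7}) = 4
G(25) = mex({0, 2, 3, 4, 6, 7}) = 1
G(26) = mex({0, 1, 3, 4, 5, 6, 7}) = 2
G(27) = mex({0, 1, 2, 3, 4, 5, 6, 7}) = 8
G(28) = mex({0, 1, 2, 3, 4, 6, 7, 8}) = 5
G(29) = mex({0, 1, 2, 3, 5, 6, 7, 8, 9}) = 4
G(30) = mex({0, 1, 2, 3, 4, 5, 6, 9, 10}) = 7
G(31) = mex({0, 1, 3, 4, 5, 7, 10, 11}) = 2
G(32) = mex({0, 2, 3, 4, 5, 6, 7, 9, 11}) = 1
Therefore G(32) = 1.

1


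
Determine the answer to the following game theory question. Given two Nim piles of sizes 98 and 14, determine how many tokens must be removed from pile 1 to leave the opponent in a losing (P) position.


Piles: 98 and 14
Current XOR: 98 XOR 14 = 108 (non-zero, so this is an N-position).
To make the XOR zero, we need to find a move that balances the piles.
For pile 1 (size 98): target = 98 XOR 108 = 14
We reduce pile 1 from 98 to 14.
Tokens removed: 98 - 14 = 84
Verification: 14 XOR 14 = 0

84


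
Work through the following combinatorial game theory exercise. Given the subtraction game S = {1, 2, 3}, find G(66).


The subtraction set is S = {1, 2, 3}.
G(k) = mex{ G(k - s) : s in S, s <= k }. We compute iteratively: G(0) = 0.
G(1) = mex({0}) = 1
G(2) = mex({0, 1}) = 2
G(3) = mex({0, 1, 2}) = 3
G(4) = mex({1, 2, 3}) = 0
G(5) = mex({0, 2, 3}) = 1
G(6) = mex({0, 1, 3}) = 2
Observe that G(4)..G(6) = 0, 1, 2 repeats G(0)..G(2) = 0, 1, 2.
For k >= max(S) = 3, G(k) is determined by the previous 3 values G(k-3)..G(k-1); a window of 3 consecutive values has recurred shifted by 4, so by induction G(k + 4) = G(k) for all k >= 0: the sequence is periodic from the start with period 4.
One period: G(0..3) = 0, 1, 2, 3.
66 mod 4 = 2, so G(66) = G(2) = 2.

2


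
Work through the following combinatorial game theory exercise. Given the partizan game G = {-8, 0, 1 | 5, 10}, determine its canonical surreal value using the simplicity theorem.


Left options: {-8, 0, 1}, max = 1
Right options: {5, 10}, min = 5
All options are numbers and max(Left) < min(Right), so by the simplicity theorem the value is the simplest (earliest-born) number strictly between 1 and 5.
Integers 2 through 4 all lie strictly between 1 and 5.
Among integers, the simplest (lowest birthday = smallest |n|; 0 is born on day 0, +-n on day n) is 2.
No non-integer in the interval can be simpler: if x is a non-integer in the interval, then floor(x) or ceil(x) also lies in the interval (the interval contains an integer), and both are proper prefixes of x's sign expansion, i.e. born earlier. So the game value is 2.
Game value = 2

2


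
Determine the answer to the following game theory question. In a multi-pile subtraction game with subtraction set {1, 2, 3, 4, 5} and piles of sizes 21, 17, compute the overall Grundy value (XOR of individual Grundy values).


Subtraction set: {1, 2, 3, 4, 5}
For this subtraction set, G(n) = n mod 6 (period = max + 1 = 6).
Pile 1 (size 21): G(21) = 21 mod 6 = 3
Pile 2 (size 17): G(17) = 17 mod 6 = 5
Total Grundy value = XOR of all: 3 XOR 5 = 6

6


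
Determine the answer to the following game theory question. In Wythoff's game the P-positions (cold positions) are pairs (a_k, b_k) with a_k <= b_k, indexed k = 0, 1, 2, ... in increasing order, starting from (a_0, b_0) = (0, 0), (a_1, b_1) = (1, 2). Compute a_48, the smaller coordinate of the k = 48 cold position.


By Wythoff's theorem, a_k = floor(k * phi) and b_k = floor(k * phi^2) = a_k + k, where phi = (1 + sqrt(5))/2 is the golden ratio.
phi = (1 + sqrt(5))/2 = 1.618034
k = 48
k * phi = 48 * 1.618034 = 77.665631
a_48 = floor(k * phi) = 77

77


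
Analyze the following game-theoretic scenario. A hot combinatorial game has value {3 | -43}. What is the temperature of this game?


The game is {3 | -43}, a switch {a | b} with numbers a > b.
Cooling {a | b} by t gives {a - t | b + t}, which stops being hot when a - t = b + t, i.e. at t = (a - b)/2. So the temperature of a switch is (a - b)/2.
Temperature = (Left option - Right option) / 2
= (3 - (-43)) / 2
= 46 / 2
= 23

23


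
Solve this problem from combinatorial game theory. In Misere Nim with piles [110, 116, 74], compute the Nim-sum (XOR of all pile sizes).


We need the XOR (exclusive or) of all pile sizes.
After XOR-ing pile 1 (size 110): 0 XOR 110 = 110
After XOR-ing pile 2 (size 116): 110 XOR 116 = 26
After XOR-ing pile 3 (size 74): 26 XOR 74 = 80
The Nim-value of this position is 80.

80


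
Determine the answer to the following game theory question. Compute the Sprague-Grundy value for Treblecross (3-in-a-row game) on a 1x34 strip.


Treblecross: place X on empty cells; 3-in-a-row wins.
Playing within two cells of an existing X lets the opponent win at once, so sensible play treats the cells i-2..i+2 around each X as dead. The player left with no safe cell loses, so this is a normal-play take-away game on strips of safe cells.
Placing X at cell i (0-indexed) of a strip of k safe cells leaves independent strips of sizes max(0, i-2) and max(0, k-i-3). Hence G(k) = mex{ G(max(0,i-2)) XOR G(max(0,k-i-3)) : 0 <= i < k }, with G(0) = 0.
G(1): splits (0,0):0^0=0 -> mex({0}) = 1
G(2): splits (0,0):0^0=0 -> mex({0}) = 1
G(3): splits (0,0):0^0=0 -> mex({0}) = 1
G(4): splits (0,1):0^1=1 (0,0):0^0=0 -> mex({0, 1}) = 2
G(5): splits (0,2):0^1=1 (0,1):0^1=1 (0,0):0^0=0 -> mex({0, 1}) = 2
G(6) = mex({1}) = 0
G(7) = mex({0, 1, 2}) = 3
G(8) = mex({0, 1, 2}) = 3
G(9) = mex({0, 2}) = 1
G(10) = mex({0, 2, 3}) = 1
G(11) = mex({0, 3}) = 1
G(12) = mex({1, 3}) = 0
G(13) = mex({0, 1, 2, 3}) = 4
G(14) = mex({0, 1, 2}) = 3
G(15) = mex({0, 1, 2}) = 3
G(16) = mex({0, 1, 2, 4}) = 3
G(17) = mex({0, 1, 3, 4}) = 2
G(18) = mex({0, 1, 3, 4}) = 2
G(19) = mex({0, 1, 3, 5}) = 2
G(20) = mex({0, 1, 2, 3, 5}) = 4
G(21) = mex({0, 1, 2, 3, 5}) = 4
G(22) = mex({1, 2, 6}) = 0
G(23) = mex({0, 1, 2, 3, 4, 6}) = 5
G(24) = mex({0, 1, 2, 3, 4}) = 5
G(25) = mex({0, 1, 3, 4, 7}) = 2
G(26) = mex({0, 1, 3, 4, 5, 7}) = 2
G(27) = mex({0, 1, 3, 5}) = 2
G(28) = mex({0, 1, 2, 5}) = 3
G(29) = mex({0, 1, 2, 4, 5, 6}) = 3
G(30) = mex({1, 2, 4, 6}) = 0
G(31) = mex({0, 1, 2, 3, 4, 6}) = 5
G(32) = mex({1, 2, 3, 4, 7}) = 0
G(33) = mex({0, 3, 7}) = 1
G(34) = mex({0, 2, 3, 5, 7}) = 1
Therefore G(34) = 1.

1


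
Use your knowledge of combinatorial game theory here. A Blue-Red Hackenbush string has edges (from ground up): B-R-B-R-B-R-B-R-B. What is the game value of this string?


Edges (from ground): B-R-B-R-B-R-B-R-B
By Berlekamp's sign-expansion rule, a Blue-Red Hackenbush stalk has the value of the surreal number whose sign sequence is the edge sequence with B -> + and R -> -.
Sign sequence: +-+-+-+-+
Trace the sign expansion in the surreal number tree, starting from 0:
Edge 1: B (sign +) -> bounds (0, +inf), value = 1
Edge 2: R (sign -) -> bounds (0, 1), value = 1/2
Edge 3: B (sign +) -> bounds (1/2, 1), value = 3/4
Edge 4: R (sign -) -> bounds (1/2, 3/4), value = 5/8
Edge 5: B (sign +) -> bounds (5/8, 3/4), value = 11/16
Edge 6: R (sign -) -> bounds (5/8, 11/16), value = 21/32
Edge 7: B (sign +) -> bounds (21/32, 11/16), value = 43/64
Edge 8: R (sign -) -> bounds (21/32, 43/64), value = 85/128
Edge 9: B (sign +) -> bounds (85/128, 43/64), value = 171/256
Game value = 171/256

171/256


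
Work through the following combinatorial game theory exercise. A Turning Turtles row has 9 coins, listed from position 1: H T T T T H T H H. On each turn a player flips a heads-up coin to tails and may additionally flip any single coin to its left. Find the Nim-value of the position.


Coins: H T T T T H T H H
Key fact: a single head at position k behaves exactly like a Nim heap of size k (turning it to T and optionally flipping a coin at j < k corresponds to moving the heap from k to j, or to 0), and heads combine as a disjunctive sum (two heads at the same place would cancel, matching j XOR j = 0). So the Nim-value is the XOR of the 1-indexed positions of the heads.
Face-up positions (1-indexed): [1, 6, 8, 9]
XOR 0 with 1: 0 XOR 1 = 1
XOR 1 with 6: 1 XOR 6 = 7
XOR 7 with 8: 7 XOR 8 = 15
XOR 15 with 9: 15 XOR 9 = 6
Nim-value = 6

6


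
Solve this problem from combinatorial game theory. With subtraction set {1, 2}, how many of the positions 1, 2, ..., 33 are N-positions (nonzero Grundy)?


Subtraction set S = {1, 2}, so G(n) = n mod 3.
G(n) = 0 when n is a multiple of 3.
Multiples of 3 in [1, 33]: 11
N-positions (nonzero Grundy) = 33 - 11 = 22

22


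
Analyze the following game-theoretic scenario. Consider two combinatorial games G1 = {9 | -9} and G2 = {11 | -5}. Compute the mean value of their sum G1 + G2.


G1 = {9 | -9}, G2 = {11 | -5}
Each is a switch {a | b} with numbers a > b; its mean value is (a + b)/2, and mean value is additive over game sums: m(G1 + G2) = m(G1) + m(G2).
Mean of G1 = (9 + (-9))/2 = 0/2 = 0
Mean of G2 = (11 + (-5))/2 = 6/2 = 3
Mean of G1 + G2 = 0 + 3 = 3

3


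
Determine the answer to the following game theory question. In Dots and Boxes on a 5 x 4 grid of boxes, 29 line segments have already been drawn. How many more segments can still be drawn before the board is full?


Grid: 5 x 4 boxes, i.e. 6 rows and 5 columns of dots.
Horizontal edges: (rows + 1) * cols = 6 * 4 = 24
Vertical edges: rows * (cols + 1) = 5 * 5 = 25
Total edges: 24 + 25 = 49
Edges drawn: 29
Remaining: 49 - 29 = 20

20


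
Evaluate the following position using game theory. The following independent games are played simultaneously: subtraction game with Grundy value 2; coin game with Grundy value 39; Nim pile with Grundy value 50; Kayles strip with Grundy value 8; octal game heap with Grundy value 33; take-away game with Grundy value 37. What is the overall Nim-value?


By the Sprague-Grundy theorem, the Grundy value of a sum of games is the XOR of individual Grundy values.
subtraction game: Grundy value = 2. Running XOR: 0 XOR 2 = 2
coin game: Grundy value = 39. Running XOR: 2 XOR 39 = 37
Nim pile: Grundy value = 50. Running XOR: 37 XOR 50 = 23
Kayles strip: Grundy value = 8. Running XOR: 23 XOR 8 = 31
octal game heap: Grundy value = 33. Running XOR: 31 XOR 33 = 62
take-away game: Grundy value = 37. Running XOR: 62 XOR 37 = 27
The combined Grundy value is 27.

27


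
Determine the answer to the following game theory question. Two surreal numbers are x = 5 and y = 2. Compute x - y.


x = 5, y = 2
x - y = 5 - 2 = 3

3


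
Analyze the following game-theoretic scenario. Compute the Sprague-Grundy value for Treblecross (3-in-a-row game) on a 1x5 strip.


Treblecross: place X on empty cells; 3-in-a-row wins.
Playing within two cells of an existing X lets the opponent win at once, so sensible play treats the cells i-2..i+2 around each X as dead. The player left with no safe cell loses, so this is a normal-play take-away game on strips of safe cells.
Placing X at cell i (0-indexed) of a strip of k safe cells leaves independent strips of sizes max(0, i-2) and max(0, k-i-3). Hence G(k) = mex{ G(max(0,i-2)) XOR G(max(0,k-i-3)) : 0 <= i < k }, with G(0) = 0.
G(1): splits (0,0):0^0=0 -> mex({0}) = 1
G(2): splits (0,0):0^0=0 -> mex({0}) = 1
G(3): splits (0,0):0^0=0 -> mex({0}) = 1
G(4): splits (0,1):0^1=1 (0,0):0^0=0 -> mex({0, 1}) = 2
G(5): splits (0,2):0^1=1 (0,1):0^1=1 (0,0):0^0=0 -> mex({0, 1}) = 2
Therefore G(5) = 2.

2
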